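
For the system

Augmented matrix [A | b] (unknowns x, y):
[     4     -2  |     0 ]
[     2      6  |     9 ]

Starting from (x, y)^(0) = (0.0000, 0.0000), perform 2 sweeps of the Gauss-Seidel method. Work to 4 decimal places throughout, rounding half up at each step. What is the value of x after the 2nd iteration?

Iteration 1:
  x = (0 - (-2)·0.0000) / (4) = 0.0000
  y = (9 - (2)·0.0000) / (6) = 1.5000
Iteration 2:
  x = (0 - (-2)·1.5000) / (4) = 0.7500
  y = (9 - (2)·0.7500) / (6) = 1.2500

0.7500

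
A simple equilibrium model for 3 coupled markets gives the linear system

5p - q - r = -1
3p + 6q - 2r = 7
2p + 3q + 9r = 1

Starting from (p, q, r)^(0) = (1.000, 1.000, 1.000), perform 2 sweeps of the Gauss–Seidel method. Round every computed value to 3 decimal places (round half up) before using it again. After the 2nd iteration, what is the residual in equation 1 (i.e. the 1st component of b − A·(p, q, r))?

Iteration 1:
  p = (-1 - (-1)·1.000 - (-1)·1.000) / (5) = 0.200
  q = (7 - (3)·0.200 - (-2)·1.000) / (6) = 1.400
  r = (1 - (2)·0.200 - (3)·1.400) / (9) = -0.400
Iteration 2:
  p = (-1 - (-1)·1.400 - (-1)·-0.400) / (5) = 0.000
  q = (7 - (3)·0.000 - (-2)·-0.400) / (6) = 1.033
  r = (1 - (2)·0.000 - (3)·1.033) / (9) = -0.233
Residual b − A·x = (-0.200, 0.336, -0.002)

-0.200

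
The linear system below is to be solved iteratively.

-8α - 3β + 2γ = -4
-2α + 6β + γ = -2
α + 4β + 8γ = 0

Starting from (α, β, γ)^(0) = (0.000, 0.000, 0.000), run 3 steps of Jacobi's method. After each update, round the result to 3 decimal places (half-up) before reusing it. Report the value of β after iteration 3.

-0.142

Iteration 1:
  α = (-4 - (-3)·0.000 - (2)·0.000) / (-8) = 0.500
  β = (-2 - (-2)·0.000 - (1)·0.000) / (6) = -0.333
  γ = (0 - (1)·0.000 - (4)·0.000) / (8) = 0.000
Iteration 2:
  α = (-4 - (-3)·-0.333 - (2)·0.000) / (-8) = 0.625
  β = (-2 - (-2)·0.500 - (1)·0.000) / (6) = -0.167
  γ = (0 - (1)·0.500 - (4)·-0.333) / (8) = 0.104
Iteration 3:
  α = (-4 - (-3)·-0.167 - (2)·0.104) / (-8) = 0.589
  β = (-2 - (-2)·0.625 - (1)·0.104) / (6) = -0.142
  γ = (0 - (1)·0.625 - (4)·-0.167) / (8) = 0.005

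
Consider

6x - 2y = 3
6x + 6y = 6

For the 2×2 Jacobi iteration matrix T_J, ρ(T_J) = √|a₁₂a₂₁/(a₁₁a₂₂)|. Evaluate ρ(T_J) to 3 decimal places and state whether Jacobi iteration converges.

0.577

a₁₂a₂₁/(a₁₁a₂₂) = (-2)·(6) / ((6)·(6)) = -0.333333
ρ = √|-0.333333| = √0.333333 = 0.577
ρ < 1, so Jacobi converges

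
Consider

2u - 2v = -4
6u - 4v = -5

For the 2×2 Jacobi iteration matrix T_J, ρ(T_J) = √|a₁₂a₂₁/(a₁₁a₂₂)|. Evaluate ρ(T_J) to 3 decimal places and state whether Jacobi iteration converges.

1.225

a₁₂a₂₁/(a₁₁a₂₂) = (-2)·(6) / ((2)·(-4)) = 1.500000
ρ = √|1.500000| = √1.500000 = 1.225
ρ > 1, so Jacobi diverges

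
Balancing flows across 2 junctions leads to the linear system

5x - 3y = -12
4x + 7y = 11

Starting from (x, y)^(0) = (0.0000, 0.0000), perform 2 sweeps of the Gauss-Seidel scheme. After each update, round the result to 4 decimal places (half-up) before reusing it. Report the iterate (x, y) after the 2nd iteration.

Iteration 1:
  x = (-12 - (-3)·0.0000) / (5) = -2.4000
  y = (11 - (4)·-2.4000) / (7) = 2.9429
Iteration 2:
  x = (-12 - (-3)·2.9429) / (5) = -0.6343
  y = (11 - (4)·-0.6343) / (7) = 1.9339

(-0.6343, 1.9339)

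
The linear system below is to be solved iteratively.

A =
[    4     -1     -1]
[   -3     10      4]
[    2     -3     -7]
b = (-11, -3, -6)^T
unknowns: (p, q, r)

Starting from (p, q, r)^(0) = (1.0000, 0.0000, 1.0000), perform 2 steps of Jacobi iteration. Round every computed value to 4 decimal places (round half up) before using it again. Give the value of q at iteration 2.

Iteration 1:
  p = (-11 - (-1)·0.0000 - (-1)·1.0000) / (4) = -2.5000
  q = (-3 - (-3)·1.0000 - (4)·1.0000) / (10) = -0.4000
  r = (-6 - (2)·1.0000 - (-3)·0.0000) / (-7) = 1.1429
Iteration 2:
  p = (-11 - (-1)·-0.4000 - (-1)·1.1429) / (4) = -2.5643
  q = (-3 - (-3)·-2.5000 - (4)·1.1429) / (10) = -1.5072
  r = (-6 - (2)·-2.5000 - (-3)·-0.4000) / (-7) = 0.3143

-1.5072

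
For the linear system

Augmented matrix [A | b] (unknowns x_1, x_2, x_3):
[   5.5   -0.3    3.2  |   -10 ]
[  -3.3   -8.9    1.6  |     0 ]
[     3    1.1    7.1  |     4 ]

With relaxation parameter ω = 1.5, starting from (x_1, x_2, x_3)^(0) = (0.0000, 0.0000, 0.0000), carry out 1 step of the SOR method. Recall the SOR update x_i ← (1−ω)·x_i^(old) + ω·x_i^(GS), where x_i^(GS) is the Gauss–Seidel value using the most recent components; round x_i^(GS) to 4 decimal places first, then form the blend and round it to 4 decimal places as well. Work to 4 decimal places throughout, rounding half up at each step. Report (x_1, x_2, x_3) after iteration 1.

Iteration 1:
  x_1: GS value = (-10 - (-0.3)·0.0000 - (3.2)·0.0000) / (5.5) = -1.8182;  x_1 ← (1−ω)·0.0000 + ω·-1.8182 = -2.7273
  x_2: GS value = (0 - (-3.3)·-2.7273 - (1.6)·0.0000) / (-8.9) = 1.0112;  x_2 ← (1−ω)·0.0000 + ω·1.0112 = 1.5168
  x_3: GS value = (4 - (3)·-2.7273 - (1.1)·1.5168) / (7.1) = 1.4808;  x_3 ← (1−ω)·0.0000 + ω·1.4808 = 2.2212

(-2.7273, 1.5168, 2.2212)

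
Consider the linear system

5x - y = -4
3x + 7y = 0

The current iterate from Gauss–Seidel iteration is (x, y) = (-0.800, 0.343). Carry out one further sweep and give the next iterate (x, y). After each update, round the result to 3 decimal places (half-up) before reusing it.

(-0.731, 0.313)

One sweep:
  x = (-4 - (-1)·0.343) / (5) = -0.731
  y = (0 - (3)·-0.731) / (7) = 0.313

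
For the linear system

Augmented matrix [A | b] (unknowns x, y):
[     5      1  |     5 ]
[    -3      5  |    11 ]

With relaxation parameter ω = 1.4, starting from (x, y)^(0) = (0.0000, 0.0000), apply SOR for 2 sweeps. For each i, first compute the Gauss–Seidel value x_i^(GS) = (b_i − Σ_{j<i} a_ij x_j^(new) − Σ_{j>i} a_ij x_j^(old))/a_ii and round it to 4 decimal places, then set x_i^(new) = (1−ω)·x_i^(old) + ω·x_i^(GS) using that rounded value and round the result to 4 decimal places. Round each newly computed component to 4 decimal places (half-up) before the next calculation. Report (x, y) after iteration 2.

Iteration 1:
  x: GS value = (5 - (1)·0.0000) / (5) = 1.0000;  x ← (1−ω)·0.0000 + ω·1.0000 = 1.4000
  y: GS value = (11 - (-3)·1.4000) / (5) = 3.0400;  y ← (1−ω)·0.0000 + ω·3.0400 = 4.2560
Iteration 2:
  x: GS value = (5 - (1)·4.2560) / (5) = 0.1488;  x ← (1−ω)·1.4000 + ω·0.1488 = -0.3517
  y: GS value = (11 - (-3)·-0.3517) / (5) = 1.9890;  y ← (1−ω)·4.2560 + ω·1.9890 = 1.0822

(-0.3517, 1.0822)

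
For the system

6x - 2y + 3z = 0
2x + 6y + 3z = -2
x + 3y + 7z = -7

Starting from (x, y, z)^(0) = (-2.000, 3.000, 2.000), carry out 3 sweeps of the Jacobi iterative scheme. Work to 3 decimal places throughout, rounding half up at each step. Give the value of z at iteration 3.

Iteration 1:
  x = (0 - (-2)·3.000 - (3)·2.000) / (6) = 0.000
  y = (-2 - (2)·-2.000 - (3)·2.000) / (6) = -0.667
  z = (-7 - (1)·-2.000 - (3)·3.000) / (7) = -2.000
Iteration 2:
  x = (0 - (-2)·-0.667 - (3)·-2.000) / (6) = 0.778
  y = (-2 - (2)·0.000 - (3)·-2.000) / (6) = 0.667
  z = (-7 - (1)·0.000 - (3)·-0.667) / (7) = -0.714
Iteration 3:
  x = (0 - (-2)·0.667 - (3)·-0.714) / (6) = 0.579
  y = (-2 - (2)·0.778 - (3)·-0.714) / (6) = -0.236
  z = (-7 - (1)·0.778 - (3)·0.667) / (7) = -1.397

-1.397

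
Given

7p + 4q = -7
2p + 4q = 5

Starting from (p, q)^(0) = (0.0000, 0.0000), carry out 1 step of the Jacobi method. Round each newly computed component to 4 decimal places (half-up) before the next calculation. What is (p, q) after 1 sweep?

(-1.0000, 1.2500)

Iteration 1:
  p = (-7 - (4)·0.0000) / (7) = -1.0000
  q = (5 - (2)·0.0000) / (4) = 1.2500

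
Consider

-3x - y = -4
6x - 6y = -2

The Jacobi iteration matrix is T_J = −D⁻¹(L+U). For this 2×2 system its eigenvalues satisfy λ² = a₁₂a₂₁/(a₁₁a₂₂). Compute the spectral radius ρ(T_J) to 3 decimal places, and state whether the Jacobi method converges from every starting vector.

a₁₂a₂₁/(a₁₁a₂₂) = (-1)·(6) / ((-3)·(-6)) = -0.333333
ρ = √|-0.333333| = √0.333333 = 0.577
ρ < 1, so Jacobi converges

0.577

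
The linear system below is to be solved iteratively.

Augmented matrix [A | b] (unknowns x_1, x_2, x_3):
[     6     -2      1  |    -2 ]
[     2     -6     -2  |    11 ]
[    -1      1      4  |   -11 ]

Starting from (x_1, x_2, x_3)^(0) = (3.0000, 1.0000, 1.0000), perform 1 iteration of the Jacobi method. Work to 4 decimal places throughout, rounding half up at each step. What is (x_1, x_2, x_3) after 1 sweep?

Iteration 1:
  x_1 = (-2 - (-2)·1.0000 - (1)·1.0000) / (6) = -0.1667
  x_2 = (11 - (2)·3.0000 - (-2)·1.0000) / (-6) = -1.1667
  x_3 = (-11 - (-1)·3.0000 - (1)·1.0000) / (4) = -2.2500

(-0.1667, -1.1667, -2.2500)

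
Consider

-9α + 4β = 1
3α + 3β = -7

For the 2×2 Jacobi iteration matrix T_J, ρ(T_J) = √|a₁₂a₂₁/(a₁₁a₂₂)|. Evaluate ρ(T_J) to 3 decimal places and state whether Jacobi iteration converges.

0.667

a₁₂a₂₁/(a₁₁a₂₂) = (4)·(3) / ((-9)·(3)) = -0.444444
ρ = √|-0.444444| = √0.444444 = 0.667
ρ < 1, so Jacobi converges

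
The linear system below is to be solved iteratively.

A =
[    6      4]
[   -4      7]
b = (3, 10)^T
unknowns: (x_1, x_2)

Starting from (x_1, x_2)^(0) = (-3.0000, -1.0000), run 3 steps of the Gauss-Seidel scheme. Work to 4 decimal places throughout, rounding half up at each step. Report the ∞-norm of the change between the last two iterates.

Iteration 1:
  x_1 = (3 - (4)·-1.0000) / (6) = 1.1667
  x_2 = (10 - (-4)·1.1667) / (7) = 2.0953
Iteration 2:
  x_1 = (3 - (4)·2.0953) / (6) = -0.8969
  x_2 = (10 - (-4)·-0.8969) / (7) = 0.9161
Iteration 3:
  x_1 = (3 - (4)·0.9161) / (6) = -0.1107
  x_2 = (10 - (-4)·-0.1107) / (7) = 1.3653
Change: (0.7862, 0.4492) → max |·| = 0.7862

0.7862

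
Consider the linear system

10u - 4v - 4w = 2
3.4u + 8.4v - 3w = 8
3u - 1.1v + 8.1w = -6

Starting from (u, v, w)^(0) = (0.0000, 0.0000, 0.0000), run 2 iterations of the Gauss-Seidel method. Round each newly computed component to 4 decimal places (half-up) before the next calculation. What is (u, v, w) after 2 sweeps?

Iteration 1:
  u = (2 - (-4)·0.0000 - (-4)·0.0000) / (10) = 0.2000
  v = (8 - (3.4)·0.2000 - (-3)·0.0000) / (8.4) = 0.8714
  w = (-6 - (3)·0.2000 - (-1.1)·0.8714) / (8.1) = -0.6965
Iteration 2:
  u = (2 - (-4)·0.8714 - (-4)·-0.6965) / (10) = 0.2700
  v = (8 - (3.4)·0.2700 - (-3)·-0.6965) / (8.4) = 0.5943
  w = (-6 - (3)·0.2700 - (-1.1)·0.5943) / (8.1) = -0.7600

(0.2700, 0.5943, -0.7600)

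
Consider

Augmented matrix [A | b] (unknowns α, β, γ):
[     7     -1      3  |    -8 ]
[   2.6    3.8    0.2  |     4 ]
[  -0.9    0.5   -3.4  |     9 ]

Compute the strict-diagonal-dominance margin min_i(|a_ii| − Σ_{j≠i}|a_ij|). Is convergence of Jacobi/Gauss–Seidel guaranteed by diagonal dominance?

row 1: |7| − (1+3) = 3
row 2: |3.8| − (2.6+0.2) = 1
row 3: |-3.4| − (0.9+0.5) = 2
minimum over rows = 1 → strictly diagonally dominant (convergence guaranteed)

1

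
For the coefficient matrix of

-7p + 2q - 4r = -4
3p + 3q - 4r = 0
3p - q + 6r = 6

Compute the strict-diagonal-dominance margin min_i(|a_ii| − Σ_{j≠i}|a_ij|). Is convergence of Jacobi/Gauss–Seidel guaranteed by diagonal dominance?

-4

row 1: |-7| − (2+4) = 1
row 2: |3| − (3+4) = -4
row 3: |6| − (3+1) = 2
minimum over rows = -4 → not strictly diagonally dominant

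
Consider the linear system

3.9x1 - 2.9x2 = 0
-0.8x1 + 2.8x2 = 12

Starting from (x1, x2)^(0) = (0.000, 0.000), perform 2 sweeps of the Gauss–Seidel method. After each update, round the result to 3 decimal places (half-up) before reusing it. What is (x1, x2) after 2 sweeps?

(3.187, 5.196)

Iteration 1:
  x1 = (0 - (-2.9)·0.000) / (3.9) = 0.000
  x2 = (12 - (-0.8)·0.000) / (2.8) = 4.286
Iteration 2:
  x1 = (0 - (-2.9)·4.286) / (3.9) = 3.187
  x2 = (12 - (-0.8)·3.187) / (2.8) = 5.196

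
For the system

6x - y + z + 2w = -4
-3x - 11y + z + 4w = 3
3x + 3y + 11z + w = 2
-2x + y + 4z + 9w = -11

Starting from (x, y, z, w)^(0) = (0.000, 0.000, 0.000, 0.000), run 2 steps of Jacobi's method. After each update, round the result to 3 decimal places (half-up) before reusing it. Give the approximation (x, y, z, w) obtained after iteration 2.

(-0.335, -0.519, 0.549, -1.421)

Iteration 1:
  x = (-4 - (-1)·0.000 - (1)·0.000 - (2)·0.000) / (6) = -0.667
  y = (3 - (-3)·0.000 - (1)·0.000 - (4)·0.000) / (-11) = -0.273
  z = (2 - (3)·0.000 - (3)·0.000 - (1)·0.000) / (11) = 0.182
  w = (-11 - (-2)·0.000 - (1)·0.000 - (4)·0.000) / (9) = -1.222
Iteration 2:
  x = (-4 - (-1)·-0.273 - (1)·0.182 - (2)·-1.222) / (6) = -0.335
  y = (3 - (-3)·-0.667 - (1)·0.182 - (4)·-1.222) / (-11) = -0.519
  z = (2 - (3)·-0.667 - (3)·-0.273 - (1)·-1.222) / (11) = 0.549
  w = (-11 - (-2)·-0.667 - (1)·-0.273 - (4)·0.182) / (9) = -1.421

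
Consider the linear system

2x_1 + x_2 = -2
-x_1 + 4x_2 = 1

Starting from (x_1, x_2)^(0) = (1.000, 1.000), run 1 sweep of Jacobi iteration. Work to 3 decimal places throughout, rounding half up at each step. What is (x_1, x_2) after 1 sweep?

Iteration 1:
  x_1 = (-2 - (1)·1.000) / (2) = -1.500
  x_2 = (1 - (-1)·1.000) / (4) = 0.500

(-1.500, 0.500)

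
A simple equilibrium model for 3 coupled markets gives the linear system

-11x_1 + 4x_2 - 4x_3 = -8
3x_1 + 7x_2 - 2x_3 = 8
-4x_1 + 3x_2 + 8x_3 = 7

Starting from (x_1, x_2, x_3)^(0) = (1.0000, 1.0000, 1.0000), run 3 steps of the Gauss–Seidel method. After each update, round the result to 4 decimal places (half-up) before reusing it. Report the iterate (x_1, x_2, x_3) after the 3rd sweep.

Iteration 1:
  x_1 = (-8 - (4)·1.0000 - (-4)·1.0000) / (-11) = 0.7273
  x_2 = (8 - (3)·0.7273 - (-2)·1.0000) / (7) = 1.1169
  x_3 = (7 - (-4)·0.7273 - (3)·1.1169) / (8) = 0.8198
Iteration 2:
  x_1 = (-8 - (4)·1.1169 - (-4)·0.8198) / (-11) = 0.8353
  x_2 = (8 - (3)·0.8353 - (-2)·0.8198) / (7) = 1.0191
  x_3 = (7 - (-4)·0.8353 - (3)·1.0191) / (8) = 0.9105
Iteration 3:
  x_1 = (-8 - (4)·1.0191 - (-4)·0.9105) / (-11) = 0.7668
  x_2 = (8 - (3)·0.7668 - (-2)·0.9105) / (7) = 1.0744
  x_3 = (7 - (-4)·0.7668 - (3)·1.0744) / (8) = 0.8555

(0.7668, 1.0744, 0.8555)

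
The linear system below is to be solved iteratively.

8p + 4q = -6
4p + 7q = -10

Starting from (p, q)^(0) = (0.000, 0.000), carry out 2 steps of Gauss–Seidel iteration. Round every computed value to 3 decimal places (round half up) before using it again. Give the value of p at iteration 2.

Iteration 1:
  p = (-6 - (4)·0.000) / (8) = -0.750
  q = (-10 - (4)·-0.750) / (7) = -1.000
Iteration 2:
  p = (-6 - (4)·-1.000) / (8) = -0.250
  q = (-10 - (4)·-0.250) / (7) = -1.286

-0.250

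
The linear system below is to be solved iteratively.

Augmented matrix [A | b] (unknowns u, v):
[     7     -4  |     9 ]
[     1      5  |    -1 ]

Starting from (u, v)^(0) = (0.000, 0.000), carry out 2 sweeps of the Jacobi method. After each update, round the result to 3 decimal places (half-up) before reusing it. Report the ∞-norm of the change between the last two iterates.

Iteration 1:
  u = (9 - (-4)·0.000) / (7) = 1.286
  v = (-1 - (1)·0.000) / (5) = -0.200
Iteration 2:
  u = (9 - (-4)·-0.200) / (7) = 1.171
  v = (-1 - (1)·1.286) / (5) = -0.457
Change: (-0.115, -0.257) → max |·| = 0.257

0.257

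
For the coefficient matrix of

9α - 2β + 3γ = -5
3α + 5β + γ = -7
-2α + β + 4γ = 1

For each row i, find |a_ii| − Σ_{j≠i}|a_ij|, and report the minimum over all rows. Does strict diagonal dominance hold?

row 1: |9| − (2+3) = 4
row 2: |5| − (3+1) = 1
row 3: |4| − (2+1) = 1
minimum over rows = 1 → strictly diagonally dominant (convergence guaranteed)

1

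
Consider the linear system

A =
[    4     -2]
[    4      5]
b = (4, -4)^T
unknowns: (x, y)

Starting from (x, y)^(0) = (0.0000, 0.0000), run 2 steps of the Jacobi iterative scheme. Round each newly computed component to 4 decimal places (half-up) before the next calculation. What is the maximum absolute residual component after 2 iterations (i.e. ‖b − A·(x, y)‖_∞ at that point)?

1.6000

Iteration 1:
  x = (4 - (-2)·0.0000) / (4) = 1.0000
  y = (-4 - (4)·0.0000) / (5) = -0.8000
Iteration 2:
  x = (4 - (-2)·-0.8000) / (4) = 0.6000
  y = (-4 - (4)·1.0000) / (5) = -1.6000
Residual b − A·x = (-1.6000, 1.6000); ∞-norm = 1.6000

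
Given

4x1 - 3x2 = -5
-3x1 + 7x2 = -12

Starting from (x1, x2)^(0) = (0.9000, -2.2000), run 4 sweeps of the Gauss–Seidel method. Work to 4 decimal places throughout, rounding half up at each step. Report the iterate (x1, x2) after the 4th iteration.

Iteration 1:
  x1 = (-5 - (-3)·-2.2000) / (4) = -2.9000
  x2 = (-12 - (-3)·-2.9000) / (7) = -2.9571
Iteration 2:
  x1 = (-5 - (-3)·-2.9571) / (4) = -3.4678
  x2 = (-12 - (-3)·-3.4678) / (7) = -3.2005
Iteration 3:
  x1 = (-5 - (-3)·-3.2005) / (4) = -3.6504
  x2 = (-12 - (-3)·-3.6504) / (7) = -3.2787
Iteration 4:
  x1 = (-5 - (-3)·-3.2787) / (4) = -3.7090
  x2 = (-12 - (-3)·-3.7090) / (7) = -3.3039

(-3.7090, -3.3039)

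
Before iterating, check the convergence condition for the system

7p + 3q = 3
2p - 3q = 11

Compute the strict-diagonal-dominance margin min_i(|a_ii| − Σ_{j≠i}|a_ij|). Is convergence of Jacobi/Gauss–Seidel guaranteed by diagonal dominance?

row 1: |7| − (3) = 4
row 2: |-3| − (2) = 1
minimum over rows = 1 → strictly diagonally dominant (convergence guaranteed)

1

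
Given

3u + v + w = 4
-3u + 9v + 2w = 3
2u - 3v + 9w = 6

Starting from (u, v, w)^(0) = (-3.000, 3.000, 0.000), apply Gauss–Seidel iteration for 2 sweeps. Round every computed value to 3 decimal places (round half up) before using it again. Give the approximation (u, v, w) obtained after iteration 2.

(0.938, 0.481, 0.619)

Iteration 1:
  u = (4 - (1)·3.000 - (1)·0.000) / (3) = 0.333
  v = (3 - (-3)·0.333 - (2)·0.000) / (9) = 0.444
  w = (6 - (2)·0.333 - (-3)·0.444) / (9) = 0.741
Iteration 2:
  u = (4 - (1)·0.444 - (1)·0.741) / (3) = 0.938
  v = (3 - (-3)·0.938 - (2)·0.741) / (9) = 0.481
  w = (6 - (2)·0.938 - (-3)·0.481) / (9) = 0.619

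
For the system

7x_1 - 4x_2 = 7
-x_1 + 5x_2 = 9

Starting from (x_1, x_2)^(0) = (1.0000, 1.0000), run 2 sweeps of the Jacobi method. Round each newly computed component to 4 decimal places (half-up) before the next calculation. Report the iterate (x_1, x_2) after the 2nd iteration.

(2.1429, 2.1143)

Iteration 1:
  x_1 = (7 - (-4)·1.0000) / (7) = 1.5714
  x_2 = (9 - (-1)·1.0000) / (5) = 2.0000
Iteration 2:
  x_1 = (7 - (-4)·2.0000) / (7) = 2.1429
  x_2 = (9 - (-1)·1.5714) / (5) = 2.1143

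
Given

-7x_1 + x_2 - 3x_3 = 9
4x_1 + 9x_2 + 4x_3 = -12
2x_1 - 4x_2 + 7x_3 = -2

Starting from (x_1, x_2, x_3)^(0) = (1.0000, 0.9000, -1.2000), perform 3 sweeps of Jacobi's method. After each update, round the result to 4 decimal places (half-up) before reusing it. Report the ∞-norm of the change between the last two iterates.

0.6898

Iteration 1:
  x_1 = (9 - (1)·0.9000 - (-3)·-1.2000) / (-7) = -0.6429
  x_2 = (-12 - (4)·1.0000 - (4)·-1.2000) / (9) = -1.2444
  x_3 = (-2 - (2)·1.0000 - (-4)·0.9000) / (7) = -0.0571
Iteration 2:
  x_1 = (9 - (1)·-1.2444 - (-3)·-0.0571) / (-7) = -1.4390
  x_2 = (-12 - (4)·-0.6429 - (4)·-0.0571) / (9) = -1.0222
  x_3 = (-2 - (2)·-0.6429 - (-4)·-1.2444) / (7) = -0.8131
Iteration 3:
  x_1 = (9 - (1)·-1.0222 - (-3)·-0.8131) / (-7) = -1.0833
  x_2 = (-12 - (4)·-1.4390 - (4)·-0.8131) / (9) = -0.3324
  x_3 = (-2 - (2)·-1.4390 - (-4)·-1.0222) / (7) = -0.4587
Change: (0.3557, 0.6898, 0.3544) → max |·| = 0.6898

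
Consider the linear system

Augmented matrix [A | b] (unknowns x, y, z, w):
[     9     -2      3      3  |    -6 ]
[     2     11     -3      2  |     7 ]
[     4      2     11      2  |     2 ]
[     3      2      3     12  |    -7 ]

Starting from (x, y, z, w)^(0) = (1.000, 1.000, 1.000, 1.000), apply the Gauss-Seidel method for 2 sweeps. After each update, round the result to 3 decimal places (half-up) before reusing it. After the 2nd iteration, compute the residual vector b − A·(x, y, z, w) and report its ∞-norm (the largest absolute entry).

0.418

Iteration 1:
  x = (-6 - (-2)·1.000 - (3)·1.000 - (3)·1.000) / (9) = -1.111
  y = (7 - (2)·-1.111 - (-3)·1.000 - (2)·1.000) / (11) = 0.929
  z = (2 - (4)·-1.111 - (2)·0.929 - (2)·1.000) / (11) = 0.235
  w = (-7 - (3)·-1.111 - (2)·0.929 - (3)·0.235) / (12) = -0.519
Iteration 2:
  x = (-6 - (-2)·0.929 - (3)·0.235 - (3)·-0.519) / (9) = -0.366
  y = (7 - (2)·-0.366 - (-3)·0.235 - (2)·-0.519) / (11) = 0.861
  z = (2 - (4)·-0.366 - (2)·0.861 - (2)·-0.519) / (11) = 0.253
  w = (-7 - (3)·-0.366 - (2)·0.861 - (3)·0.253) / (12) = -0.699
Residual b − A·x = (0.354, 0.418, 0.357, 0.005); ∞-norm = 0.418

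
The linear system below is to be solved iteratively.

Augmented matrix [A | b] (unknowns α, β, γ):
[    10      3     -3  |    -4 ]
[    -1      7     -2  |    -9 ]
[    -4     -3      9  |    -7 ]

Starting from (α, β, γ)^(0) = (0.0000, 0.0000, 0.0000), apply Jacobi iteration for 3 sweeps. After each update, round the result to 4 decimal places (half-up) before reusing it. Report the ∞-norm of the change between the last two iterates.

0.1514

Iteration 1:
  α = (-4 - (3)·0.0000 - (-3)·0.0000) / (10) = -0.4000
  β = (-9 - (-1)·0.0000 - (-2)·0.0000) / (7) = -1.2857
  γ = (-7 - (-4)·0.0000 - (-3)·0.0000) / (9) = -0.7778
Iteration 2:
  α = (-4 - (3)·-1.2857 - (-3)·-0.7778) / (10) = -0.2476
  β = (-9 - (-1)·-0.4000 - (-2)·-0.7778) / (7) = -1.5651
  γ = (-7 - (-4)·-0.4000 - (-3)·-1.2857) / (9) = -1.3841
Iteration 3:
  α = (-4 - (3)·-1.5651 - (-3)·-1.3841) / (10) = -0.3457
  β = (-9 - (-1)·-0.2476 - (-2)·-1.3841) / (7) = -1.7165
  γ = (-7 - (-4)·-0.2476 - (-3)·-1.5651) / (9) = -1.4095
Change: (-0.0981, -0.1514, -0.0254) → max |·| = 0.1514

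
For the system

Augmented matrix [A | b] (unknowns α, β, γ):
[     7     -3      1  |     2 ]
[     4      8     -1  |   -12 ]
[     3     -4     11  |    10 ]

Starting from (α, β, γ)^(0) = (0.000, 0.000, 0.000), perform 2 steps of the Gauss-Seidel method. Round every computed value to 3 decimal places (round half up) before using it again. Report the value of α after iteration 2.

Iteration 1:
  α = (2 - (-3)·0.000 - (1)·0.000) / (7) = 0.286
  β = (-12 - (4)·0.286 - (-1)·0.000) / (8) = -1.643
  γ = (10 - (3)·0.286 - (-4)·-1.643) / (11) = 0.234
Iteration 2:
  α = (2 - (-3)·-1.643 - (1)·0.234) / (7) = -0.452
  β = (-12 - (4)·-0.452 - (-1)·0.234) / (8) = -1.245
  γ = (10 - (3)·-0.452 - (-4)·-1.245) / (11) = 0.580

-0.452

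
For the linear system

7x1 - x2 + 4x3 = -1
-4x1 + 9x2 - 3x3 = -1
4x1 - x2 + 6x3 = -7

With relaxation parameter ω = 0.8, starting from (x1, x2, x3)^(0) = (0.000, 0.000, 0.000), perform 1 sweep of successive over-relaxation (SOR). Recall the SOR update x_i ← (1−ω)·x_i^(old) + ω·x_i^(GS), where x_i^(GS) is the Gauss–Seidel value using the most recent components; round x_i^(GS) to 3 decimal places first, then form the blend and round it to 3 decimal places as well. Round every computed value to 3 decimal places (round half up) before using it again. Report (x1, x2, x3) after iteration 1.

(-0.114, -0.130, -0.890)

Iteration 1:
  x1: GS value = (-1 - (-1)·0.000 - (4)·0.000) / (7) = -0.143;  x1 ← (1−ω)·0.000 + ω·-0.143 = -0.114
  x2: GS value = (-1 - (-4)·-0.114 - (-3)·0.000) / (9) = -0.162;  x2 ← (1−ω)·0.000 + ω·-0.162 = -0.130
  x3: GS value = (-7 - (4)·-0.114 - (-1)·-0.130) / (6) = -1.112;  x3 ← (1−ω)·0.000 + ω·-1.112 = -0.890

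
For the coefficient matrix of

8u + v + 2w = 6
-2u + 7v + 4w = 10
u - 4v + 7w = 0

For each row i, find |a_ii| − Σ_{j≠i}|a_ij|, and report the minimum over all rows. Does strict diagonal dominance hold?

row 1: |8| − (1+2) = 5
row 2: |7| − (2+4) = 1
row 3: |7| − (1+4) = 2
minimum over rows = 1 → strictly diagonally dominant (convergence guaranteed)

1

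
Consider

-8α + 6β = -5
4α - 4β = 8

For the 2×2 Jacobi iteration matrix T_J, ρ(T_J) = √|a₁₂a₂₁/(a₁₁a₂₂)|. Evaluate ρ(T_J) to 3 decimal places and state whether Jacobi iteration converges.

a₁₂a₂₁/(a₁₁a₂₂) = (6)·(4) / ((-8)·(-4)) = 0.750000
ρ = √|0.750000| = √0.750000 = 0.866
ρ < 1, so Jacobi converges

0.866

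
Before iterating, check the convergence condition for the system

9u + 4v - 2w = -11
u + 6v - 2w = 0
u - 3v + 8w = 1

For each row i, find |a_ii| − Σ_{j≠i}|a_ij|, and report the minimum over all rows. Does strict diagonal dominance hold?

row 1: |9| − (4+2) = 3
row 2: |6| − (1+2) = 3
row 3: |8| − (1+3) = 4
minimum over rows = 3 → strictly diagonally dominant (convergence guaranteed)

3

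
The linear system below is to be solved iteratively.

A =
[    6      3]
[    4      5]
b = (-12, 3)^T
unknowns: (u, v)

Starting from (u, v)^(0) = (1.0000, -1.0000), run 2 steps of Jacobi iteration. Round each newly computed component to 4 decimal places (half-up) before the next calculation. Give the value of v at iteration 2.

Iteration 1:
  u = (-12 - (3)·-1.0000) / (6) = -1.5000
  v = (3 - (4)·1.0000) / (5) = -0.2000
Iteration 2:
  u = (-12 - (3)·-0.2000) / (6) = -1.9000
  v = (3 - (4)·-1.5000) / (5) = 1.8000

1.8000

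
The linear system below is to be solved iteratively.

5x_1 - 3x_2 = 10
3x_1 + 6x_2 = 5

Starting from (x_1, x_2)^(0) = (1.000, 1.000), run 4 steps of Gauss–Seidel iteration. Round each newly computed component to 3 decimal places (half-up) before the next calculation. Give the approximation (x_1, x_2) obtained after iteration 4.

Iteration 1:
  x_1 = (10 - (-3)·1.000) / (5) = 2.600
  x_2 = (5 - (3)·2.600) / (6) = -0.467
Iteration 2:
  x_1 = (10 - (-3)·-0.467) / (5) = 1.720
  x_2 = (5 - (3)·1.720) / (6) = -0.027
Iteration 3:
  x_1 = (10 - (-3)·-0.027) / (5) = 1.984
  x_2 = (5 - (3)·1.984) / (6) = -0.159
Iteration 4:
  x_1 = (10 - (-3)·-0.159) / (5) = 1.905
  x_2 = (5 - (3)·1.905) / (6) = -0.119

(1.905, -0.119)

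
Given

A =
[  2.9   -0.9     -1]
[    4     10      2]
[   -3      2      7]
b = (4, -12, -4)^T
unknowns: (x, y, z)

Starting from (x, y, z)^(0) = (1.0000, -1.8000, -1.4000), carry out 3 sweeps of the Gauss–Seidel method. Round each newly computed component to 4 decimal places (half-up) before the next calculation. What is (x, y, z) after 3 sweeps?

Iteration 1:
  x = (4 - (-0.9)·-1.8000 - (-1)·-1.4000) / (2.9) = 0.3379
  y = (-12 - (4)·0.3379 - (2)·-1.4000) / (10) = -1.0552
  z = (-4 - (-3)·0.3379 - (2)·-1.0552) / (7) = -0.1251
Iteration 2:
  x = (4 - (-0.9)·-1.0552 - (-1)·-0.1251) / (2.9) = 1.0087
  y = (-12 - (4)·1.0087 - (2)·-0.1251) / (10) = -1.5785
  z = (-4 - (-3)·1.0087 - (2)·-1.5785) / (7) = 0.3119
Iteration 3:
  x = (4 - (-0.9)·-1.5785 - (-1)·0.3119) / (2.9) = 0.9970
  y = (-12 - (4)·0.9970 - (2)·0.3119) / (10) = -1.6612
  z = (-4 - (-3)·0.9970 - (2)·-1.6612) / (7) = 0.3305

(0.9970, -1.6612, 0.3305)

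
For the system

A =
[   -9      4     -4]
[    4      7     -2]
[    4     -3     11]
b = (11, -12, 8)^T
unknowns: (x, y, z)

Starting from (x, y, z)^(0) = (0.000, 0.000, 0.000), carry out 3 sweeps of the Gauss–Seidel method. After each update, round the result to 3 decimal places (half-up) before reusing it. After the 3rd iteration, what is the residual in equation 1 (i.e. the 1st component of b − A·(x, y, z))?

-0.405

Iteration 1:
  x = (11 - (4)·0.000 - (-4)·0.000) / (-9) = -1.222
  y = (-12 - (4)·-1.222 - (-2)·0.000) / (7) = -1.016
  z = (8 - (4)·-1.222 - (-3)·-1.016) / (11) = 0.895
Iteration 2:
  x = (11 - (4)·-1.016 - (-4)·0.895) / (-9) = -2.072
  y = (-12 - (4)·-2.072 - (-2)·0.895) / (7) = -0.275
  z = (8 - (4)·-2.072 - (-3)·-0.275) / (11) = 1.406
Iteration 3:
  x = (11 - (4)·-0.275 - (-4)·1.406) / (-9) = -1.969
  y = (-12 - (4)·-1.969 - (-2)·1.406) / (7) = -0.187
  z = (8 - (4)·-1.969 - (-3)·-0.187) / (11) = 1.392
Residual b − A·x = (-0.405, -0.031, 0.003)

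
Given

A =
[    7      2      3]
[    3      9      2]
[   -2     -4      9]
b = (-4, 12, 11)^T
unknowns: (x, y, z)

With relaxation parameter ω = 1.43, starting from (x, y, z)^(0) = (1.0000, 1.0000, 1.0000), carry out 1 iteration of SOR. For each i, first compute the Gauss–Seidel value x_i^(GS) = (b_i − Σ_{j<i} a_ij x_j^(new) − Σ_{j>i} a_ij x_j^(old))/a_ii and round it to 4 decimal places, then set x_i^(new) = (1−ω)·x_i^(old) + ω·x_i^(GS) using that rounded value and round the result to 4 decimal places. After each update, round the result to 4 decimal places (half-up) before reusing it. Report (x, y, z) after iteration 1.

(-2.2686, 2.2402, 2.0206)

Iteration 1:
  x: GS value = (-4 - (2)·1.0000 - (3)·1.0000) / (7) = -1.2857;  x ← (1−ω)·1.0000 + ω·-1.2857 = -2.2686
  y: GS value = (12 - (3)·-2.2686 - (2)·1.0000) / (9) = 1.8673;  y ← (1−ω)·1.0000 + ω·1.8673 = 2.2402
  z: GS value = (11 - (-2)·-2.2686 - (-4)·2.2402) / (9) = 1.7137;  z ← (1−ω)·1.0000 + ω·1.7137 = 2.0206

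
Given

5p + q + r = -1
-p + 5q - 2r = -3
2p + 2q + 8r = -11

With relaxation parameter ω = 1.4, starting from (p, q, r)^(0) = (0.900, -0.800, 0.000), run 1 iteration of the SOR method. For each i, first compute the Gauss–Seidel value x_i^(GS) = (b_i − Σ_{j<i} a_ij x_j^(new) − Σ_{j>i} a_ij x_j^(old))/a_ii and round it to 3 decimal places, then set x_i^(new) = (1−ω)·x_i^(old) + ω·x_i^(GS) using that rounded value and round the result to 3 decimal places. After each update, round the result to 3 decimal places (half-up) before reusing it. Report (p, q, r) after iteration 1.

Iteration 1:
  p: GS value = (-1 - (1)·-0.800 - (1)·0.000) / (5) = -0.040;  p ← (1−ω)·0.900 + ω·-0.040 = -0.416
  q: GS value = (-3 - (-1)·-0.416 - (-2)·0.000) / (5) = -0.683;  q ← (1−ω)·-0.800 + ω·-0.683 = -0.636
  r: GS value = (-11 - (2)·-0.416 - (2)·-0.636) / (8) = -1.112;  r ← (1−ω)·0.000 + ω·-1.112 = -1.557

(-0.416, -0.636, -1.557)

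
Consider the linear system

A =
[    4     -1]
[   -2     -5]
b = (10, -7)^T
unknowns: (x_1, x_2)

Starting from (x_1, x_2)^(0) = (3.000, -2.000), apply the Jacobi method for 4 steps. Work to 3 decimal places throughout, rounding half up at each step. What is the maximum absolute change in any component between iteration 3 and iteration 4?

Iteration 1:
  x_1 = (10 - (-1)·-2.000) / (4) = 2.000
  x_2 = (-7 - (-2)·3.000) / (-5) = 0.200
Iteration 2:
  x_1 = (10 - (-1)·0.200) / (4) = 2.550
  x_2 = (-7 - (-2)·2.000) / (-5) = 0.600
Iteration 3:
  x_1 = (10 - (-1)·0.600) / (4) = 2.650
  x_2 = (-7 - (-2)·2.550) / (-5) = 0.380
Iteration 4:
  x_1 = (10 - (-1)·0.380) / (4) = 2.595
  x_2 = (-7 - (-2)·2.650) / (-5) = 0.340
Change: (-0.055, -0.040) → max |·| = 0.055

0.055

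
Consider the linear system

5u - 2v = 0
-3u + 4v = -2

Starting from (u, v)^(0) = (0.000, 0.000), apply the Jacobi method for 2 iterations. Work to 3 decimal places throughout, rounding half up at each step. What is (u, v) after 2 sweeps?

Iteration 1:
  u = (0 - (-2)·0.000) / (5) = 0.000
  v = (-2 - (-3)·0.000) / (4) = -0.500
Iteration 2:
  u = (0 - (-2)·-0.500) / (5) = -0.200
  v = (-2 - (-3)·0.000) / (4) = -0.500

(-0.200, -0.500)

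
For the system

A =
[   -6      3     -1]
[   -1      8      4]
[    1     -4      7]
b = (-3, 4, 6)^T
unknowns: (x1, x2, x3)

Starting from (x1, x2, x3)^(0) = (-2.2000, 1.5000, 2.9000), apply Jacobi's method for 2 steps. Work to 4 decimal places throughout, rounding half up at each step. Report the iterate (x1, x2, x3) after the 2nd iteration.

Iteration 1:
  x1 = (-3 - (3)·1.5000 - (-1)·2.9000) / (-6) = 0.7667
  x2 = (4 - (-1)·-2.2000 - (4)·2.9000) / (8) = -1.2250
  x3 = (6 - (1)·-2.2000 - (-4)·1.5000) / (7) = 2.0286
Iteration 2:
  x1 = (-3 - (3)·-1.2250 - (-1)·2.0286) / (-6) = -0.4506
  x2 = (4 - (-1)·0.7667 - (4)·2.0286) / (8) = -0.4185
  x3 = (6 - (1)·0.7667 - (-4)·-1.2250) / (7) = 0.0476

(-0.4506, -0.4185, 0.0476)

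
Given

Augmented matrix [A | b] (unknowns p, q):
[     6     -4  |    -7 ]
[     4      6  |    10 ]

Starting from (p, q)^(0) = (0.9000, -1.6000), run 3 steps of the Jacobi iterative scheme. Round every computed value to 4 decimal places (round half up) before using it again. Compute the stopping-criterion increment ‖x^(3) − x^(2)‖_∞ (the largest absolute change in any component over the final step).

Iteration 1:
  p = (-7 - (-4)·-1.6000) / (6) = -2.2333
  q = (10 - (4)·0.9000) / (6) = 1.0667
Iteration 2:
  p = (-7 - (-4)·1.0667) / (6) = -0.4555
  q = (10 - (4)·-2.2333) / (6) = 3.1555
Iteration 3:
  p = (-7 - (-4)·3.1555) / (6) = 0.9370
  q = (10 - (4)·-0.4555) / (6) = 1.9703
Change: (1.3925, -1.1852) → max |·| = 1.3925

1.3925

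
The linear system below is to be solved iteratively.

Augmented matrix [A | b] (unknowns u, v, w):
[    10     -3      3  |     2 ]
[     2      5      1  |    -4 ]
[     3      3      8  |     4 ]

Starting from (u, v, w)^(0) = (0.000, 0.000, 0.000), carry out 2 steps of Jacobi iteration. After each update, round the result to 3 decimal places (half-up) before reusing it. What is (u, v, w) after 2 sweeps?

Iteration 1:
  u = (2 - (-3)·0.000 - (3)·0.000) / (10) = 0.200
  v = (-4 - (2)·0.000 - (1)·0.000) / (5) = -0.800
  w = (4 - (3)·0.000 - (3)·0.000) / (8) = 0.500
Iteration 2:
  u = (2 - (-3)·-0.800 - (3)·0.500) / (10) = -0.190
  v = (-4 - (2)·0.200 - (1)·0.500) / (5) = -0.980
  w = (4 - (3)·0.200 - (3)·-0.800) / (8) = 0.725

(-0.190, -0.980, 0.725)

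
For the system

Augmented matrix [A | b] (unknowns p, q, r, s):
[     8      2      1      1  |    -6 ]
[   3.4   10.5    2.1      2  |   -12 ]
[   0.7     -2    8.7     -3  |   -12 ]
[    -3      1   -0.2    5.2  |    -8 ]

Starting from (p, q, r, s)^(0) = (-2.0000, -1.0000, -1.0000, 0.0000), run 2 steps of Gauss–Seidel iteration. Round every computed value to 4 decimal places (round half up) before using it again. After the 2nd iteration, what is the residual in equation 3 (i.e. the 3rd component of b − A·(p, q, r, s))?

0.1373

Iteration 1:
  p = (-6 - (2)·-1.0000 - (1)·-1.0000 - (1)·0.0000) / (8) = -0.3750
  q = (-12 - (3.4)·-0.3750 - (2.1)·-1.0000 - (2)·0.0000) / (10.5) = -0.8214
  r = (-12 - (0.7)·-0.3750 - (-2)·-0.8214 - (-3)·0.0000) / (8.7) = -1.5380
  s = (-8 - (-3)·-0.3750 - (1)·-0.8214 - (-0.2)·-1.5380) / (5.2) = -1.6560
Iteration 2:
  p = (-6 - (2)·-0.8214 - (1)·-1.5380 - (1)·-1.6560) / (8) = -0.1454
  q = (-12 - (3.4)·-0.1454 - (2.1)·-1.5380 - (2)·-1.6560) / (10.5) = -0.4727
  r = (-12 - (0.7)·-0.1454 - (-2)·-0.4727 - (-3)·-1.6560) / (8.7) = -2.0473
  s = (-8 - (-3)·-0.1454 - (1)·-0.4727 - (-0.2)·-2.0473) / (5.2) = -1.6102
Residual b − A·x = (-0.2339, 0.9774, 0.1373, 0.0001)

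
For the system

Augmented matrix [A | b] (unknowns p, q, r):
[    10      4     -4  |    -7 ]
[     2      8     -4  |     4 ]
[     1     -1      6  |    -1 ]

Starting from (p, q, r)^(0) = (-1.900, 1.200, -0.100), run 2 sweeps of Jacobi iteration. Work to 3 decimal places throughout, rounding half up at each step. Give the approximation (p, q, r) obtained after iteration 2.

Iteration 1:
  p = (-7 - (4)·1.200 - (-4)·-0.100) / (10) = -1.220
  q = (4 - (2)·-1.900 - (-4)·-0.100) / (8) = 0.925
  r = (-1 - (1)·-1.900 - (-1)·1.200) / (6) = 0.350
Iteration 2:
  p = (-7 - (4)·0.925 - (-4)·0.350) / (10) = -0.930
  q = (4 - (2)·-1.220 - (-4)·0.350) / (8) = 0.980
  r = (-1 - (1)·-1.220 - (-1)·0.925) / (6) = 0.191

(-0.930, 0.980, 0.191)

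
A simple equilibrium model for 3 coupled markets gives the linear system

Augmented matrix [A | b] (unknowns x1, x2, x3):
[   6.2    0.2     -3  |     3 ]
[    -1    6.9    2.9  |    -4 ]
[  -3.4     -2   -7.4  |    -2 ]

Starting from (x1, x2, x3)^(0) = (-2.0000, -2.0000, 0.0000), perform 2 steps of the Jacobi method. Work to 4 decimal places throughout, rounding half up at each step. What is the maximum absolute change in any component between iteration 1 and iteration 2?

1.4764

Iteration 1:
  x1 = (3 - (0.2)·-2.0000 - (-3)·0.0000) / (6.2) = 0.5484
  x2 = (-4 - (-1)·-2.0000 - (2.9)·0.0000) / (6.9) = -0.8696
  x3 = (-2 - (-3.4)·-2.0000 - (-2)·-2.0000) / (-7.4) = 1.7297
Iteration 2:
  x1 = (3 - (0.2)·-0.8696 - (-3)·1.7297) / (6.2) = 1.3489
  x2 = (-4 - (-1)·0.5484 - (2.9)·1.7297) / (6.9) = -1.2272
  x3 = (-2 - (-3.4)·0.5484 - (-2)·-0.8696) / (-7.4) = 0.2533
Change: (0.8005, -0.3576, -1.4764) → max |·| = 1.4764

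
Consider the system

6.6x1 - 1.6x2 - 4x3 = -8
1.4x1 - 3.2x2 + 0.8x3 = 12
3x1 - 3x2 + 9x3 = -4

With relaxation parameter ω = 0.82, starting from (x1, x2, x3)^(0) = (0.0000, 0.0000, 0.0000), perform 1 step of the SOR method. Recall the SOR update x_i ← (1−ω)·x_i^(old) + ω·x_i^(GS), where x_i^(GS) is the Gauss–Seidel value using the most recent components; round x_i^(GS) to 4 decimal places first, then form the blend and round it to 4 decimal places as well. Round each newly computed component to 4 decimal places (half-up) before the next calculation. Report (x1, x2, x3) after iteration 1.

Iteration 1:
  x1: GS value = (-8 - (-1.6)·0.0000 - (-4)·0.0000) / (6.6) = -1.2121;  x1 ← (1−ω)·0.0000 + ω·-1.2121 = -0.9939
  x2: GS value = (12 - (1.4)·-0.9939 - (0.8)·0.0000) / (-3.2) = -4.1848;  x2 ← (1−ω)·0.0000 + ω·-4.1848 = -3.4315
  x3: GS value = (-4 - (3)·-0.9939 - (-3)·-3.4315) / (9) = -1.2570;  x3 ← (1−ω)·0.0000 + ω·-1.2570 = -1.0307

(-0.9939, -3.4315, -1.0307)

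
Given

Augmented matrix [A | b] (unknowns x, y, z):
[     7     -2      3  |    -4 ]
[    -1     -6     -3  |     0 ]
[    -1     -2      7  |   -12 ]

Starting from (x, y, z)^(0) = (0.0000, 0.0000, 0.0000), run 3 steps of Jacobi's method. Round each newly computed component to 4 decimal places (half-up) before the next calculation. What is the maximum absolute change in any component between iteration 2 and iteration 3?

0.3771

Iteration 1:
  x = (-4 - (-2)·0.0000 - (3)·0.0000) / (7) = -0.5714
  y = (0 - (-1)·0.0000 - (-3)·0.0000) / (-6) = 0.0000
  z = (-12 - (-1)·0.0000 - (-2)·0.0000) / (7) = -1.7143
Iteration 2:
  x = (-4 - (-2)·0.0000 - (3)·-1.7143) / (7) = 0.1633
  y = (0 - (-1)·-0.5714 - (-3)·-1.7143) / (-6) = 0.9524
  z = (-12 - (-1)·-0.5714 - (-2)·0.0000) / (7) = -1.7959
Iteration 3:
  x = (-4 - (-2)·0.9524 - (3)·-1.7959) / (7) = 0.4704
  y = (0 - (-1)·0.1633 - (-3)·-1.7959) / (-6) = 0.8707
  z = (-12 - (-1)·0.1633 - (-2)·0.9524) / (7) = -1.4188
Change: (0.3071, -0.0817, 0.3771) → max |·| = 0.3771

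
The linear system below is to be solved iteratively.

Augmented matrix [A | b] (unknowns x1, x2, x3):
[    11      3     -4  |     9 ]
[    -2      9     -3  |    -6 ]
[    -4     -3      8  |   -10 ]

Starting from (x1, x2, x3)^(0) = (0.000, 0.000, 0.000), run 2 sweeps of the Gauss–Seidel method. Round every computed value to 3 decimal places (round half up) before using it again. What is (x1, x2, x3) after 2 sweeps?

Iteration 1:
  x1 = (9 - (3)·0.000 - (-4)·0.000) / (11) = 0.818
  x2 = (-6 - (-2)·0.818 - (-3)·0.000) / (9) = -0.485
  x3 = (-10 - (-4)·0.818 - (-3)·-0.485) / (8) = -1.023
Iteration 2:
  x1 = (9 - (3)·-0.485 - (-4)·-1.023) / (11) = 0.578
  x2 = (-6 - (-2)·0.578 - (-3)·-1.023) / (9) = -0.879
  x3 = (-10 - (-4)·0.578 - (-3)·-0.879) / (8) = -1.291

(0.578, -0.879, -1.291)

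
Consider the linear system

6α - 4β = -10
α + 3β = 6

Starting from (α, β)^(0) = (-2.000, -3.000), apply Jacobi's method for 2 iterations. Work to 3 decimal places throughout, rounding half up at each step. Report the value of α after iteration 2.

Iteration 1:
  α = (-10 - (-4)·-3.000) / (6) = -3.667
  β = (6 - (1)·-2.000) / (3) = 2.667
Iteration 2:
  α = (-10 - (-4)·2.667) / (6) = 0.111
  β = (6 - (1)·-3.667) / (3) = 3.222

0.111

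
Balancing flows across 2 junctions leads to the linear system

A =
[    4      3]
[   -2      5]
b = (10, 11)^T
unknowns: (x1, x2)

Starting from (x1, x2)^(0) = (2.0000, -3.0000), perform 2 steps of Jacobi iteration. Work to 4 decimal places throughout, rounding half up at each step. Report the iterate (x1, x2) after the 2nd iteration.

(0.2500, 4.1000)

Iteration 1:
  x1 = (10 - (3)·-3.0000) / (4) = 4.7500
  x2 = (11 - (-2)·2.0000) / (5) = 3.0000
Iteration 2:
  x1 = (10 - (3)·3.0000) / (4) = 0.2500
  x2 = (11 - (-2)·4.7500) / (5) = 4.1000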